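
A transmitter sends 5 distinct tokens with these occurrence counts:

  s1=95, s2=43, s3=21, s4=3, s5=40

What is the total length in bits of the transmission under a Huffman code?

397

Greedily combine the two least-frequent nodes:
merge s4(3) and s3(21): 24
merge 24 and s5(40): 64
merge s2(43) and 64: 107
merge s1(95) and 107: 202
The encoded length is the sum of every internal node's weight: 24 + 64 + 107 + 202 = 397 bits.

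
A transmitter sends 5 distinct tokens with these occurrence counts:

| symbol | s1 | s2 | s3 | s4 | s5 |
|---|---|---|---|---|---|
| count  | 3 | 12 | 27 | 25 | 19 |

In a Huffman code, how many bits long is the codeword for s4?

2

Build the tree from the bottom:
combine s1(3), s2(12) → 15
combine 15, s5(19) → 34
combine s4(25), s3(27) → 52
combine 34, 52 → 86
s4's leaf is at depth 2, giving a 2-bit codeword.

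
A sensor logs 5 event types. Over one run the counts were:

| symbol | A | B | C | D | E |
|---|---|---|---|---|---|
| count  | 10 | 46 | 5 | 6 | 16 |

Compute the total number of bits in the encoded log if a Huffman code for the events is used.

Build the Huffman tree bottom-up:
merge C(5) and D(6): 11
merge A(10) and 11: 21
merge E(16) and 21: 37
merge 37 and B(46): 83
Each symbol's bit-cost is frequency × depth; summing gives 152 bits (equivalently 11 + 21 + 37 + 83).

152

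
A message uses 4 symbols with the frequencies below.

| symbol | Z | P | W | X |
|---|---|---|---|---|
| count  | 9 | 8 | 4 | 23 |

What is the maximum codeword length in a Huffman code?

Merge the two lowest-weight nodes at each step:
merge W(4) and P(8): 12
merge Z(9) and 12: 21
merge 21 and X(23): 44
The rarest symbols sit at the bottom; the longest codeword is 3 bits.

3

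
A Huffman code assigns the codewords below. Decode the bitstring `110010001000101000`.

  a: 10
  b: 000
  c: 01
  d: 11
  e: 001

Read left to right; each codeword is recognised as soon as it completes (prefix code):
  11→d | 001→e | 000→b | 10→a | 001→e | 01→c | 000→b
Decoded message: debaecb

debaecb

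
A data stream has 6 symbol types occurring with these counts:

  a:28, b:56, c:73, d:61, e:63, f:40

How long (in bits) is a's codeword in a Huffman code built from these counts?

3

Huffman merges, smallest pair first:
a(28) + f(40) → 68
b(56) + d(61) → 117
e(63) + 68 → 131
c(73) + 117 → 190
131 + 190 → 321
a sits 3 levels below the root, so its codeword is 3 bits.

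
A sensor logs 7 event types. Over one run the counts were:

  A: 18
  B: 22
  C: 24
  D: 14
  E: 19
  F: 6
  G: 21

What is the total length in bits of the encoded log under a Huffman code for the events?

346

Greedily combine the two least-frequent nodes:
F(6) + D(14) → 20
A(18) + E(19) → 37
20 + G(21) → 41
B(22) + C(24) → 46
37 + 41 → 78
46 + 78 → 124
Each symbol's bit-cost is frequency × depth; summing gives 346 bits (equivalently 20 + 37 + 41 + 46 + 78 + 124).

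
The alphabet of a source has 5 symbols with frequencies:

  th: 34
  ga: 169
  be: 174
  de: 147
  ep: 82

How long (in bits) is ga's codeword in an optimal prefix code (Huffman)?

2

Build the tree from the bottom:
merge th(34) and ep(82): 116
merge 116 and de(147): 263
merge ga(169) and be(174): 343
merge 263 and 343: 606
ga sits 2 levels below the root, so its codeword is 2 bits.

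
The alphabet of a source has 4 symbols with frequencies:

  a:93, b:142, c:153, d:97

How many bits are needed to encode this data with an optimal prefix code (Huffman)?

Merge the two smallest weights repeatedly:
a(93) + d(97) → 190
b(142) + c(153) → 295
190 + 295 → 485
The encoded length is the sum of every internal node's weight: 190 + 295 + 485 = 970 bits.

970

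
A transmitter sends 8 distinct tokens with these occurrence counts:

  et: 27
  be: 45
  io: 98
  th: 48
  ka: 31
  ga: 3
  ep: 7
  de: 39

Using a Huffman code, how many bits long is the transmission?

Greedily combine the two least-frequent nodes:
combine ga(3), ep(7) → 10
combine 10, et(27) → 37
combine ka(31), 37 → 68
combine de(39), be(45) → 84
combine th(48), 68 → 116
combine 84, io(98) → 182
combine 116, 182 → 298
Total encoded bits = sum of merged weights = 10 + 37 + 68 + 84 + 116 + 182 + 298 = 795.

795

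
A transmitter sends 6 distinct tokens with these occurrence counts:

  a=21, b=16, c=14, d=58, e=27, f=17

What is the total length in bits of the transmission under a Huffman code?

373

Build the Huffman tree bottom-up:
merge c(14) and b(16): 30
merge f(17) and a(21): 38
merge e(27) and 30: 57
merge 38 and 57: 95
merge d(58) and 95: 153
Total encoded bits = sum of merged weights = 30 + 38 + 57 + 95 + 153 = 373.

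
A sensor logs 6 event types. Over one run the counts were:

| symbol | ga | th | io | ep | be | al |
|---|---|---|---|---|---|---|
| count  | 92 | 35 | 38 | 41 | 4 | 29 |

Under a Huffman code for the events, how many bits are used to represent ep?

Huffman merges, smallest pair first:
merge be(4) and al(29): 33
merge 33 and th(35): 68
merge io(38) and ep(41): 79
merge 68 and 79: 147
merge ga(92) and 147: 239
ep sits 3 levels below the root, so its codeword is 3 bits.

3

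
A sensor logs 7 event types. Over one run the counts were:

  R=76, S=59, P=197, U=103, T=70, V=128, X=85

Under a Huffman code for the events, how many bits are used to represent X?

3

Repeatedly merge the two smallest:
merge S(59) and T(70): 129
merge R(76) and X(85): 161
merge U(103) and V(128): 231
merge 129 and 161: 290
merge P(197) and 231: 428
merge 290 and 428: 718
X sits 3 levels below the root, so its codeword is 3 bits.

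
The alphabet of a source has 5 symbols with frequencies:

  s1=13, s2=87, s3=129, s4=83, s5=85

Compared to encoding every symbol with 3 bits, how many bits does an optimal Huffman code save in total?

Fixed-length: 3 bits × 397 symbols = 1191 bits.
Huffman merges:
merge s1(13) and s4(83): 96
merge s5(85) and s2(87): 172
merge 96 and s3(129): 225
merge 172 and 225: 397
Huffman total = 96 + 172 + 225 + 397 = 890 bits.
Saving = 1191 − 890 = 301 bits.

301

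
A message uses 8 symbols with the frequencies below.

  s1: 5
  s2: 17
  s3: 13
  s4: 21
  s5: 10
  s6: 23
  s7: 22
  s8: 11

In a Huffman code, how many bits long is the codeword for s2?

3

Repeatedly merge the two smallest:
merge s1(5) and s5(10): 15
merge s8(11) and s3(13): 24
merge 15 and s2(17): 32
merge s4(21) and s7(22): 43
merge s6(23) and 24: 47
merge 32 and 43: 75
merge 47 and 75: 122
The subtree containing s2 is merged 3 times, so code length = 3.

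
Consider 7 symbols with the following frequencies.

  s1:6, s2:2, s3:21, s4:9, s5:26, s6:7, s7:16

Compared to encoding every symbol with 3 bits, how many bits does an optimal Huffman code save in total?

Fixed-length: 3 bits × 87 symbols = 261 bits.
Huffman merges:
merge s2(2) and s1(6): 8
merge s6(7) and 8: 15
merge s4(9) and 15: 24
merge s7(16) and s3(21): 37
merge 24 and s5(26): 50
merge 37 and 50: 87
Huffman total = 8 + 15 + 24 + 37 + 50 + 87 = 221 bits.
Saving = 261 − 221 = 40 bits.

40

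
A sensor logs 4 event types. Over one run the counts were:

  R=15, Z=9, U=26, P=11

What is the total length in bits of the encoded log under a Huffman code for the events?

Merge the two smallest weights repeatedly:
merge Z(9) and P(11): 20
merge R(15) and 20: 35
merge U(26) and 35: 61
Total encoded bits = sum of merged weights = 20 + 35 + 61 = 116.

116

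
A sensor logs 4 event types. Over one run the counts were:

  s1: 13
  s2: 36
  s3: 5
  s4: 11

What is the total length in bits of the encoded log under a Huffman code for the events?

Greedily combine the two least-frequent nodes:
combine s3(5), s4(11) → 16
combine s1(13), 16 → 29
combine 29, s2(36) → 65
Each symbol's bit-cost is frequency × depth; summing gives 110 bits (equivalently 16 + 29 + 65).

110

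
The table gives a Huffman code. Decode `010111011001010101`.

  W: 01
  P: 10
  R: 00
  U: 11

Read left to right; each codeword is recognised as soon as it completes (prefix code):
  01→W | 01→W | 11→U | 01→W | 10→P | 01→W | 01→W | 01→W | 01→W
Decoded message: WWUWPWWWW

WWUWPWWWW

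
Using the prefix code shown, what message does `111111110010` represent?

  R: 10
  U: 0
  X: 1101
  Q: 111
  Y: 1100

QQYR

Read left to right; each codeword is recognised as soon as it completes (prefix code):
  111→Q | 111→Q | 1100→Y | 10→R
Decoded message: QQYR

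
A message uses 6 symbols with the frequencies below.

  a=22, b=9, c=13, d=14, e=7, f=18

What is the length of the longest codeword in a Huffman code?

3

Merge the two lowest-weight nodes at each step:
combine e(7), b(9) → 16
combine c(13), d(14) → 27
combine 16, f(18) → 34
combine a(22), 27 → 49
combine 34, 49 → 83
Maximum depth reached is 3.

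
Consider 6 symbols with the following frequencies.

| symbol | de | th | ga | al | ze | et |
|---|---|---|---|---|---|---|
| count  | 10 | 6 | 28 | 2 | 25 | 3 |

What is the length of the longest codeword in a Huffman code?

5

Merge the two lowest-weight nodes at each step:
al(2) + et(3) → 5
5 + th(6) → 11
de(10) + 11 → 21
21 + ze(25) → 46
ga(28) + 46 → 74
The rarest symbols sit at the bottom; the longest codeword is 5 bits.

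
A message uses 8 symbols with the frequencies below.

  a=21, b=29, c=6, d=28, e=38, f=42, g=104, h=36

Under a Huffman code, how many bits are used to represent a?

4

Huffman merges, smallest pair first:
combine c(6), a(21) → 27
combine 27, d(28) → 55
combine b(29), h(36) → 65
combine e(38), f(42) → 80
combine 55, 65 → 120
combine 80, g(104) → 184
combine 120, 184 → 304
a's leaf is at depth 4, giving a 4-bit codeword.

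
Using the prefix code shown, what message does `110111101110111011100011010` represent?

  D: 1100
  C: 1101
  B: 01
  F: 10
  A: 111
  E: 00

CABCCDBFF

Read left to right; each codeword is recognised as soon as it completes (prefix code):
  1101→C | 111→A | 01→B | 1101→C | 1101→C | 1100→D | 01→B | 10→F | 10→F
Decoded message: CABCCDBFF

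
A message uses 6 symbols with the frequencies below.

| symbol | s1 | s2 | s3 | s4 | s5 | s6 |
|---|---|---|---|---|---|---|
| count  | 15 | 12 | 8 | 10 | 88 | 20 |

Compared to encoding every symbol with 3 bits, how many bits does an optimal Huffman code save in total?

Fixed-length: 3 bits × 153 symbols = 459 bits.
Huffman merges:
s3(8) + s4(10) → 18
s2(12) + s1(15) → 27
18 + s6(20) → 38
27 + 38 → 65
65 + s5(88) → 153
Huffman total = 18 + 27 + 38 + 65 + 153 = 301 bits.
Saving = 459 − 301 = 158 bits.

158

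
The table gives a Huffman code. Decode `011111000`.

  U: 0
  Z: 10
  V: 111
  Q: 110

Read left to right; each codeword is recognised as soon as it completes (prefix code):
  0→U | 111→V | 110→Q | 0→U | 0→U
Decoded message: UVQUU

UVQUU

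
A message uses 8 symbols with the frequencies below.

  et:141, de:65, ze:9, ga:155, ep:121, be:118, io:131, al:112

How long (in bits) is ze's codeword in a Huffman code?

4

Repeatedly merge the two smallest:
merge ze(9) and de(65): 74
merge 74 and al(112): 186
merge be(118) and ep(121): 239
merge io(131) and et(141): 272
merge ga(155) and 186: 341
merge 239 and 272: 511
merge 341 and 511: 852
The subtree containing ze is merged 4 times, so code length = 4.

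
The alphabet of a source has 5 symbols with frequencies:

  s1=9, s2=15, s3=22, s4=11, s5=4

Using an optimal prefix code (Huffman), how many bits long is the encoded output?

135

Greedily combine the two least-frequent nodes:
combine s5(4), s1(9) → 13
combine s4(11), 13 → 24
combine s2(15), s3(22) → 37
combine 24, 37 → 61
Total encoded bits = sum of merged weights = 13 + 24 + 37 + 61 = 135.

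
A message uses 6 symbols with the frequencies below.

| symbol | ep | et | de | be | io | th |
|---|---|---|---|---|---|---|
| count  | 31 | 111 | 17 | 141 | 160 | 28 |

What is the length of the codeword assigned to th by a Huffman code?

4

Build the tree from the bottom:
combine de(17), th(28) → 45
combine ep(31), 45 → 76
combine 76, et(111) → 187
combine be(141), io(160) → 301
combine 187, 301 → 488
th's leaf is at depth 4, giving a 4-bit codeword.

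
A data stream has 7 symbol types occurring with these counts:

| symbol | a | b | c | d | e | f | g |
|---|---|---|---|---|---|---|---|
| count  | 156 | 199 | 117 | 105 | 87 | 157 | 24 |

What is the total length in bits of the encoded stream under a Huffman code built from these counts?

2290

Build the Huffman tree bottom-up:
g(24) + e(87) → 111
d(105) + 111 → 216
c(117) + a(156) → 273
f(157) + b(199) → 356
216 + 273 → 489
356 + 489 → 845
The encoded length is the sum of every internal node's weight: 111 + 216 + 273 + 356 + 489 + 845 = 2290 bits.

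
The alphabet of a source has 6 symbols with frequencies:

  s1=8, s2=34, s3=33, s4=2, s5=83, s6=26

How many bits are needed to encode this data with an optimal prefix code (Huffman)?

402

Build the Huffman tree bottom-up:
combine s4(2), s1(8) → 10
combine 10, s6(26) → 36
combine s3(33), s2(34) → 67
combine 36, 67 → 103
combine s5(83), 103 → 186
Total encoded bits = sum of merged weights = 10 + 36 + 67 + 103 + 186 = 402.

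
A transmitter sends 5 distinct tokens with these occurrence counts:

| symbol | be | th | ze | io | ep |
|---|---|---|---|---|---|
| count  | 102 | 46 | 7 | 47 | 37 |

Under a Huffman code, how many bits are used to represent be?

1

Huffman merges, smallest pair first:
combine ze(7), ep(37) → 44
combine 44, th(46) → 90
combine io(47), 90 → 137
combine be(102), 137 → 239
be is a child of the root — depth 1, so its codeword is a single bit.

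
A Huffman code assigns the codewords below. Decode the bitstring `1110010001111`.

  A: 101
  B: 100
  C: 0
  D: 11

DBBCDD

Read left to right; each codeword is recognised as soon as it completes (prefix code):
  11→D | 100→B | 100→B | 0→C | 11→D | 11→D
Decoded message: DBBCDD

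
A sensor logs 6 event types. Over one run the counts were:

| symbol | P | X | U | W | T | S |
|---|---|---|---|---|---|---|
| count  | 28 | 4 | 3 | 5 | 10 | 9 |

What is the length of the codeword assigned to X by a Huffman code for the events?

4

Repeatedly merge the two smallest:
combine U(3), X(4) → 7
combine W(5), 7 → 12
combine S(9), T(10) → 19
combine 12, 19 → 31
combine P(28), 31 → 59
X's leaf is at depth 4, giving a 4-bit codeword.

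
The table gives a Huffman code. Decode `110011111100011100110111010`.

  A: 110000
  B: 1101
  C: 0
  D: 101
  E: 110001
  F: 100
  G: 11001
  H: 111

Read left to right; each codeword is recognised as soon as it completes (prefix code):
  11001→G | 111→H | 110001→E | 11001→G | 101→D | 1101→B | 0→C
Decoded message: GHEGDBC

GHEGDBC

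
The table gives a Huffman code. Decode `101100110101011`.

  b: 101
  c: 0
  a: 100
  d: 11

Read left to right; each codeword is recognised as soon as it completes (prefix code):
  101→b | 100→a | 11→d | 0→c | 101→b | 0→c | 11→d
Decoded message: badcbcd

badcbcd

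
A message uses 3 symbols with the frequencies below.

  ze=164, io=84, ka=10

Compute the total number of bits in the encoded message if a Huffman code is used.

352

Merge the two smallest weights repeatedly:
combine ka(10), io(84) → 94
combine 94, ze(164) → 258
Total encoded bits = sum of merged weights = 94 + 258 = 352.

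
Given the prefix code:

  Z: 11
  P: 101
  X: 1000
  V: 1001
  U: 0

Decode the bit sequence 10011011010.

VPPU

Read left to right; each codeword is recognised as soon as it completes (prefix code):
  1001→V | 101→P | 101→P | 0→U
Decoded message: VPPU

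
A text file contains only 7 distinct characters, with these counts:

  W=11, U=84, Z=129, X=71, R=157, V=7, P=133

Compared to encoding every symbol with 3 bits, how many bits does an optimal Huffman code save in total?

312

Fixed-length: 3 bits × 592 symbols = 1776 bits.
Huffman merges:
V(7) + W(11) → 18
18 + X(71) → 89
U(84) + 89 → 173
Z(129) + P(133) → 262
R(157) + 173 → 330
262 + 330 → 592
Huffman total = 18 + 89 + 173 + 262 + 330 + 592 = 1464 bits.
Saving = 1776 − 1464 = 312 bits.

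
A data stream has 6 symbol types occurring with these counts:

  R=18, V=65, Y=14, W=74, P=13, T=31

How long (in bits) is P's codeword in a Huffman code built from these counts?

4

Build the tree from the bottom:
merge P(13) and Y(14): 27
merge R(18) and 27: 45
merge T(31) and 45: 76
merge V(65) and W(74): 139
merge 76 and 139: 215
P sits 4 levels below the root, so its codeword is 4 bits.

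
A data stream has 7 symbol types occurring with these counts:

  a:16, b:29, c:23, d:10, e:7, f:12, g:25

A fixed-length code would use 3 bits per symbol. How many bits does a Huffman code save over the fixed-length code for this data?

37

Fixed-length: 3 bits × 122 symbols = 366 bits.
Huffman merges:
merge e(7) and d(10): 17
merge f(12) and a(16): 28
merge 17 and c(23): 40
merge g(25) and 28: 53
merge b(29) and 40: 69
merge 53 and 69: 122
Huffman total = 17 + 28 + 40 + 53 + 69 + 122 = 329 bits.
Saving = 366 − 329 = 37 bits.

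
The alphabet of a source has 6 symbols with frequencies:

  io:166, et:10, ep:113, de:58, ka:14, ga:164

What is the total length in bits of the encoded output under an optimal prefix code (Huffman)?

Greedily combine the two least-frequent nodes:
et(10) + ka(14) → 24
24 + de(58) → 82
82 + ep(113) → 195
ga(164) + io(166) → 330
195 + 330 → 525
Each symbol's bit-cost is frequency × depth; summing gives 1156 bits (equivalently 24 + 82 + 195 + 330 + 525).

1156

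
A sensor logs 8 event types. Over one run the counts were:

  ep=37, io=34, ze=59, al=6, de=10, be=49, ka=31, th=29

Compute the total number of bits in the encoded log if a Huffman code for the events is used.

Build the Huffman tree bottom-up:
merge al(6) and de(10): 16
merge 16 and th(29): 45
merge ka(31) and io(34): 65
merge ep(37) and 45: 82
merge be(49) and ze(59): 108
merge 65 and 82: 147
merge 108 and 147: 255
The encoded length is the sum of every internal node's weight: 16 + 45 + 65 + 82 + 108 + 147 + 255 = 718 bits.

718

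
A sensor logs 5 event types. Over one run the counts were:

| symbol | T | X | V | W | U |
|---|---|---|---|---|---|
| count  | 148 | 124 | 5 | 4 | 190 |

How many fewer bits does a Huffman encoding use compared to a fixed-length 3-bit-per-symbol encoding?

519

Fixed-length: 3 bits × 471 symbols = 1413 bits.
Huffman merges:
combine W(4), V(5) → 9
combine 9, X(124) → 133
combine 133, T(148) → 281
combine U(190), 281 → 471
Huffman total = 9 + 133 + 281 + 471 = 894 bits.
Saving = 1413 − 894 = 519 bits.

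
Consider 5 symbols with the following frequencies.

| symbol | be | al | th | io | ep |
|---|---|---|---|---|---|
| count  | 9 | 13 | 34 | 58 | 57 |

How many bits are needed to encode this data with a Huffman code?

362

Greedily combine the two least-frequent nodes:
merge be(9) and al(13): 22
merge 22 and th(34): 56
merge 56 and ep(57): 113
merge io(58) and 113: 171
Each symbol's bit-cost is frequency × depth; summing gives 362 bits (equivalently 22 + 56 + 113 + 171).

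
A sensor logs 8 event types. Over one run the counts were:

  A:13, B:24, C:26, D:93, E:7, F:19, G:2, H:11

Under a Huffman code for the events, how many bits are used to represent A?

Build the tree from the bottom:
combine G(2), E(7) → 9
combine 9, H(11) → 20
combine A(13), F(19) → 32
combine 20, B(24) → 44
combine C(26), 32 → 58
combine 44, 58 → 102
combine D(93), 102 → 195
A's leaf is at depth 4, giving a 4-bit codeword.

4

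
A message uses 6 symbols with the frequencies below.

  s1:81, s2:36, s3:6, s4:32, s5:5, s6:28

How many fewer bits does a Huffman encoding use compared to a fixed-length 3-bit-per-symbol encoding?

Fixed-length: 3 bits × 188 symbols = 564 bits.
Huffman merges:
merge s5(5) and s3(6): 11
merge 11 and s6(28): 39
merge s4(32) and s2(36): 68
merge 39 and 68: 107
merge s1(81) and 107: 188
Huffman total = 11 + 39 + 68 + 107 + 188 = 413 bits.
Saving = 564 − 413 = 151 bits.

151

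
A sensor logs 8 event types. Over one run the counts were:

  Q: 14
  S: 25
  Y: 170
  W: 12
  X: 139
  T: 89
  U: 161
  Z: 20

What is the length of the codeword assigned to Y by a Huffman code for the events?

Repeatedly merge the two smallest:
merge W(12) and Q(14): 26
merge Z(20) and S(25): 45
merge 26 and 45: 71
merge 71 and T(89): 160
merge X(139) and 160: 299
merge U(161) and Y(170): 331
merge 299 and 331: 630
Y sits 2 levels below the root, so its codeword is 2 bits.

2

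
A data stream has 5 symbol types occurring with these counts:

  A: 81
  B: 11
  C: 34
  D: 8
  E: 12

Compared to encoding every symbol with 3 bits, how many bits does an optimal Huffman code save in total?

Fixed-length: 3 bits × 146 symbols = 438 bits.
Huffman merges:
merge D(8) and B(11): 19
merge E(12) and 19: 31
merge 31 and C(34): 65
merge 65 and A(81): 146
Huffman total = 19 + 31 + 65 + 146 = 261 bits.
Saving = 438 − 261 = 177 bits.

177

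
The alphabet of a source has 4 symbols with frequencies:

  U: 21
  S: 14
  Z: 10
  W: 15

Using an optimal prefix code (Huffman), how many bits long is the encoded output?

Build the Huffman tree bottom-up:
merge Z(10) and S(14): 24
merge W(15) and U(21): 36
merge 24 and 36: 60
The encoded length is the sum of every internal node's weight: 24 + 36 + 60 = 120 bits.

120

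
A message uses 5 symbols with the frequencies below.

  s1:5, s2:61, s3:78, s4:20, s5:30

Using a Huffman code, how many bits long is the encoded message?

Merge the two smallest weights repeatedly:
merge s1(5) and s4(20): 25
merge 25 and s5(30): 55
merge 55 and s2(61): 116
merge s3(78) and 116: 194
Total encoded bits = sum of merged weights = 25 + 55 + 116 + 194 = 390.

390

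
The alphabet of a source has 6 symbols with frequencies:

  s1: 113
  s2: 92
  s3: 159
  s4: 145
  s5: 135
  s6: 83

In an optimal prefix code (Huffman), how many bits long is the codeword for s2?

Huffman merges, smallest pair first:
merge s6(83) and s2(92): 175
merge s1(113) and s5(135): 248
merge s4(145) and s3(159): 304
merge 175 and 248: 423
merge 304 and 423: 727
s2 sits 3 levels below the root, so its codeword is 3 bits.

3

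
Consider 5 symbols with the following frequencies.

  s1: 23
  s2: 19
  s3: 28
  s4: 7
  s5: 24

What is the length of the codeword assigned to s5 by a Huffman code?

Build the tree from the bottom:
merge s4(7) and s2(19): 26
merge s1(23) and s5(24): 47
merge 26 and s3(28): 54
merge 47 and 54: 101
The subtree containing s5 is merged 2 times, so code length = 2.

2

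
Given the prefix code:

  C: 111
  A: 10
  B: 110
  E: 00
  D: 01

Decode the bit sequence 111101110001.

Read left to right; each codeword is recognised as soon as it completes (prefix code):
  111→C | 10→A | 111→C | 00→E | 01→D
Decoded message: CACED

CACED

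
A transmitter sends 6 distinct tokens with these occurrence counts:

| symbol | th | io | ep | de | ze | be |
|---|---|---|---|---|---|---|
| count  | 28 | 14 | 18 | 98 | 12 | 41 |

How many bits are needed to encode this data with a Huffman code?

463

Greedily combine the two least-frequent nodes:
combine ze(12), io(14) → 26
combine ep(18), 26 → 44
combine th(28), be(41) → 69
combine 44, 69 → 113
combine de(98), 113 → 211
Each symbol's bit-cost is frequency × depth; summing gives 463 bits (equivalently 26 + 44 + 69 + 113 + 211).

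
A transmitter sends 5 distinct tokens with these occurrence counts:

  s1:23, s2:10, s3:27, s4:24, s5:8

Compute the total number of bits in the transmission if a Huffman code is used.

202

Build the Huffman tree bottom-up:
s5(8) + s2(10) → 18
18 + s1(23) → 41
s4(24) + s3(27) → 51
41 + 51 → 92
Each symbol's bit-cost is frequency × depth; summing gives 202 bits (equivalently 18 + 41 + 51 + 92).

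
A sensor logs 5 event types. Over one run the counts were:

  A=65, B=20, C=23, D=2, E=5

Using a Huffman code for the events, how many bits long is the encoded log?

199

Merge the two smallest weights repeatedly:
combine D(2), E(5) → 7
combine 7, B(20) → 27
combine C(23), 27 → 50
combine 50, A(65) → 115
The encoded length is the sum of every internal node's weight: 7 + 27 + 50 + 115 = 199 bits.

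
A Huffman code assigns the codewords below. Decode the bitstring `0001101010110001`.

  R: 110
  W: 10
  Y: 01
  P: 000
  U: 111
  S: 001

Read left to right; each codeword is recognised as soon as it completes (prefix code):
  000→P | 110→R | 10→W | 10→W | 110→R | 001→S
Decoded message: PRWWRS

PRWWRS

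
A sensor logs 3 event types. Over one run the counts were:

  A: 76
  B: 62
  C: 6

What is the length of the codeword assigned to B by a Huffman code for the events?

2

Repeatedly merge the two smallest:
merge C(6) and B(62): 68
merge 68 and A(76): 144
B sits 2 levels below the root, so its codeword is 2 bits.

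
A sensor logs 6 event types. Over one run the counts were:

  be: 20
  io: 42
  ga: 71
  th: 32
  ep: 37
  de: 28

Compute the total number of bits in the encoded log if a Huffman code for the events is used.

577

Greedily combine the two least-frequent nodes:
be(20) + de(28) → 48
th(32) + ep(37) → 69
io(42) + 48 → 90
69 + ga(71) → 140
90 + 140 → 230
Total encoded bits = sum of merged weights = 48 + 69 + 90 + 140 + 230 = 577.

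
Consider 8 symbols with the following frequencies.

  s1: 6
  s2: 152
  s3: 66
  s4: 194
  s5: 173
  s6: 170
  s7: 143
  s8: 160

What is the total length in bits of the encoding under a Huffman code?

3070

Merge the two smallest weights repeatedly:
merge s1(6) and s3(66): 72
merge 72 and s7(143): 215
merge s2(152) and s8(160): 312
merge s6(170) and s5(173): 343
merge s4(194) and 215: 409
merge 312 and 343: 655
merge 409 and 655: 1064
The encoded length is the sum of every internal node's weight: 72 + 215 + 312 + 343 + 409 + 655 + 1064 = 3070 bits.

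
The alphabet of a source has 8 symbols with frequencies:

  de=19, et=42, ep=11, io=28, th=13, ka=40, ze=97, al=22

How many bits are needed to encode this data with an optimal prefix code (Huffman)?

739

Build the Huffman tree bottom-up:
ep(11) + th(13) → 24
de(19) + al(22) → 41
24 + io(28) → 52
ka(40) + 41 → 81
et(42) + 52 → 94
81 + 94 → 175
ze(97) + 175 → 272
The encoded length is the sum of every internal node's weight: 24 + 41 + 52 + 81 + 94 + 175 + 272 = 739 bits.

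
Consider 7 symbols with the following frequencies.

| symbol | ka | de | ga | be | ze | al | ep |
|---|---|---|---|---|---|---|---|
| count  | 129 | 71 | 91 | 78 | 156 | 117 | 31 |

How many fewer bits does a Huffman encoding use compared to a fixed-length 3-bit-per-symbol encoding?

Fixed-length: 3 bits × 673 symbols = 2019 bits.
Huffman merges:
merge ep(31) and de(71): 102
merge be(78) and ga(91): 169
merge 102 and al(117): 219
merge ka(129) and ze(156): 285
merge 169 and 219: 388
merge 285 and 388: 673
Huffman total = 102 + 169 + 219 + 285 + 388 + 673 = 1836 bits.
Saving = 2019 − 1836 = 183 bits.

183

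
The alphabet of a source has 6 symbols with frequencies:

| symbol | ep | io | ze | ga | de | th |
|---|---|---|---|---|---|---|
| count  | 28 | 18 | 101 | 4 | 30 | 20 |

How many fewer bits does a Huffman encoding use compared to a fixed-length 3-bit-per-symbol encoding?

Fixed-length: 3 bits × 201 symbols = 603 bits.
Huffman merges:
combine ga(4), io(18) → 22
combine th(20), 22 → 42
combine ep(28), de(30) → 58
combine 42, 58 → 100
combine 100, ze(101) → 201
Huffman total = 22 + 42 + 58 + 100 + 201 = 423 bits.
Saving = 603 − 423 = 180 bits.

180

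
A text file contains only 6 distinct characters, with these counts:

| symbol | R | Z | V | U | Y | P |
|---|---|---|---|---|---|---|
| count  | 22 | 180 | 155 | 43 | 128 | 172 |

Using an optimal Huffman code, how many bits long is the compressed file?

Greedily combine the two least-frequent nodes:
R(22) + U(43) → 65
65 + Y(128) → 193
V(155) + P(172) → 327
Z(180) + 193 → 373
327 + 373 → 700
Each symbol's bit-cost is frequency × depth; summing gives 1658 bits (equivalently 65 + 193 + 327 + 373 + 700).

1658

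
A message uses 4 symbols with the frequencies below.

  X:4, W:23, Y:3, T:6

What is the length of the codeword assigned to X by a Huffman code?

3

Repeatedly merge the two smallest:
merge Y(3) and X(4): 7
merge T(6) and 7: 13
merge 13 and W(23): 36
The subtree containing X is merged 3 times, so code length = 3.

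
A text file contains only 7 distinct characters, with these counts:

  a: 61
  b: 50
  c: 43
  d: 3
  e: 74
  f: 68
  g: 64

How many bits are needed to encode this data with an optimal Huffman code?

Greedily combine the two least-frequent nodes:
combine d(3), c(43) → 46
combine 46, b(50) → 96
combine a(61), g(64) → 125
combine f(68), e(74) → 142
combine 96, 125 → 221
combine 142, 221 → 363
The encoded length is the sum of every internal node's weight: 46 + 96 + 125 + 142 + 221 + 363 = 993 bits.

993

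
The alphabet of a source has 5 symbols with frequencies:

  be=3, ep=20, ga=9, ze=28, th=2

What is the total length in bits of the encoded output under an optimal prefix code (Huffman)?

Merge the two smallest weights repeatedly:
combine th(2), be(3) → 5
combine 5, ga(9) → 14
combine 14, ep(20) → 34
combine ze(28), 34 → 62
The encoded length is the sum of every internal node's weight: 5 + 14 + 34 + 62 = 115 bits.

115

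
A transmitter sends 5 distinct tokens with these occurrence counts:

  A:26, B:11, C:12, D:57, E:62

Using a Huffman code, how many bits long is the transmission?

346

Merge the two smallest weights repeatedly:
B(11) + C(12) → 23
23 + A(26) → 49
49 + D(57) → 106
E(62) + 106 → 168
Total encoded bits = sum of merged weights = 23 + 49 + 106 + 168 = 346.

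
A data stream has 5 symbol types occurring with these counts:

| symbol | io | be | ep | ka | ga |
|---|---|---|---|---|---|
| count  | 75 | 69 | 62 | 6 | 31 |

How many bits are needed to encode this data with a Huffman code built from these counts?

523

Build the Huffman tree bottom-up:
ka(6) + ga(31) → 37
37 + ep(62) → 99
be(69) + io(75) → 144
99 + 144 → 243
The encoded length is the sum of every internal node's weight: 37 + 99 + 144 + 243 = 523 bits.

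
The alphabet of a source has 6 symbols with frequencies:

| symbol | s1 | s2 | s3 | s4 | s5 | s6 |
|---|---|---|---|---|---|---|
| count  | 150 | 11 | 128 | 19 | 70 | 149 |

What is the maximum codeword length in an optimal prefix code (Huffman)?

Merge the two lowest-weight nodes at each step:
combine s2(11), s4(19) → 30
combine 30, s5(70) → 100
combine 100, s3(128) → 228
combine s6(149), s1(150) → 299
combine 228, 299 → 527
The rarest symbols sit at the bottom; the longest codeword is 4 bits.

4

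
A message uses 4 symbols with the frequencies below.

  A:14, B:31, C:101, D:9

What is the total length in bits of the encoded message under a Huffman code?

232

Merge the two smallest weights repeatedly:
merge D(9) and A(14): 23
merge 23 and B(31): 54
merge 54 and C(101): 155
Each symbol's bit-cost is frequency × depth; summing gives 232 bits (equivalently 23 + 54 + 155).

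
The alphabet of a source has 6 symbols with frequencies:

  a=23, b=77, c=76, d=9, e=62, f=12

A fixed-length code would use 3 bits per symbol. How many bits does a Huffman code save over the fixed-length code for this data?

Fixed-length: 3 bits × 259 symbols = 777 bits.
Huffman merges:
d(9) + f(12) → 21
21 + a(23) → 44
44 + e(62) → 106
c(76) + b(77) → 153
106 + 153 → 259
Huffman total = 21 + 44 + 106 + 153 + 259 = 583 bits.
Saving = 777 − 583 = 194 bits.

194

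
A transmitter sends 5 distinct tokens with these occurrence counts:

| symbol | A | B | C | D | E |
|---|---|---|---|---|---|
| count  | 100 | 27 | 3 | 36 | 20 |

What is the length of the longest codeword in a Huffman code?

Merge the two lowest-weight nodes at each step:
combine C(3), E(20) → 23
combine 23, B(27) → 50
combine D(36), 50 → 86
combine 86, A(100) → 186
The rarest symbols sit at the bottom; the longest codeword is 4 bits.

4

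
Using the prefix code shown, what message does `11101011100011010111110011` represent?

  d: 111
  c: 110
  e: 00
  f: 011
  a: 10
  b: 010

Read left to right; each codeword is recognised as soon as it completes (prefix code):
  111→d | 010→b | 111→d | 00→e | 011→f | 010→b | 111→d | 110→c | 011→f
Decoded message: dbdefbdcf

dbdefbdcf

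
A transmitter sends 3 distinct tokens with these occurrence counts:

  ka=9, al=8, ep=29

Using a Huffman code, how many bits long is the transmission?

63

Greedily combine the two least-frequent nodes:
combine al(8), ka(9) → 17
combine 17, ep(29) → 46
Total encoded bits = sum of merged weights = 17 + 46 = 63.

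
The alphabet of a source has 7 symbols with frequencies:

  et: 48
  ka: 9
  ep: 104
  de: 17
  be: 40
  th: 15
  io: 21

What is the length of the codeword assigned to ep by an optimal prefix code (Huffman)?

Huffman merges, smallest pair first:
merge ka(9) and th(15): 24
merge de(17) and io(21): 38
merge 24 and 38: 62
merge be(40) and et(48): 88
merge 62 and 88: 150
merge ep(104) and 150: 254
ep sits one level below the root: a 1-bit codeword.

1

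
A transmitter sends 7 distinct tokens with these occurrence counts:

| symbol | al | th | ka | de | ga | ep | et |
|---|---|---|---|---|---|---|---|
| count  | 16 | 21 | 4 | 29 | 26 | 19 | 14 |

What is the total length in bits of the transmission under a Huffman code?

Merge the two smallest weights repeatedly:
combine ka(4), et(14) → 18
combine al(16), 18 → 34
combine ep(19), th(21) → 40
combine ga(26), de(29) → 55
combine 34, 40 → 74
combine 55, 74 → 129
Each symbol's bit-cost is frequency × depth; summing gives 350 bits (equivalently 18 + 34 + 40 + 55 + 74 + 129).

350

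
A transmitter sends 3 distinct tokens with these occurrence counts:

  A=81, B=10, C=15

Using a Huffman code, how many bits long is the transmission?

Build the Huffman tree bottom-up:
merge B(10) and C(15): 25
merge 25 and A(81): 106
Total encoded bits = sum of merged weights = 25 + 106 = 131.

131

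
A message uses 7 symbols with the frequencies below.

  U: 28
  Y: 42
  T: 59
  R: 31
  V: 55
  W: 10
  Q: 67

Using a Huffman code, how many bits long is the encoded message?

Merge the two smallest weights repeatedly:
W(10) + U(28) → 38
R(31) + 38 → 69
Y(42) + V(55) → 97
T(59) + Q(67) → 126
69 + 97 → 166
126 + 166 → 292
The encoded length is the sum of every internal node's weight: 38 + 69 + 97 + 126 + 166 + 292 = 788 bits.

788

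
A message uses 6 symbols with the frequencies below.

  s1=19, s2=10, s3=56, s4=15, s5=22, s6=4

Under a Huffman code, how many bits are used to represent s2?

4

Repeatedly merge the two smallest:
combine s6(4), s2(10) → 14
combine 14, s4(15) → 29
combine s1(19), s5(22) → 41
combine 29, 41 → 70
combine s3(56), 70 → 126
s2's leaf is at depth 4, giving a 4-bit codeword.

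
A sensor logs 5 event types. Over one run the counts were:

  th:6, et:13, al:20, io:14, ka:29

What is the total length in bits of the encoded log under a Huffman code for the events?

Build the Huffman tree bottom-up:
th(6) + et(13) → 19
io(14) + 19 → 33
al(20) + ka(29) → 49
33 + 49 → 82
Total encoded bits = sum of merged weights = 19 + 33 + 49 + 82 = 183.

183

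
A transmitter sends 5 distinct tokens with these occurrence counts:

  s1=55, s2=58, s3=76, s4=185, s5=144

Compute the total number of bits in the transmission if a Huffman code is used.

Merge the two smallest weights repeatedly:
merge s1(55) and s2(58): 113
merge s3(76) and 113: 189
merge s5(144) and s4(185): 329
merge 189 and 329: 518
The encoded length is the sum of every internal node's weight: 113 + 189 + 329 + 518 = 1149 bits.

1149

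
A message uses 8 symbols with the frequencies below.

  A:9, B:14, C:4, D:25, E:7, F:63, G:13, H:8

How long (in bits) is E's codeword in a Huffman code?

Huffman merges, smallest pair first:
C(4) + E(7) → 11
H(8) + A(9) → 17
11 + G(13) → 24
B(14) + 17 → 31
24 + D(25) → 49
31 + 49 → 80
F(63) + 80 → 143
E sits 5 levels below the root, so its codeword is 5 bits.

5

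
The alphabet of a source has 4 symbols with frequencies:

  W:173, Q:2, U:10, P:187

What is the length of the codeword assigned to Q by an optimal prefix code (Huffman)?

3

Huffman merges, smallest pair first:
combine Q(2), U(10) → 12
combine 12, W(173) → 185
combine 185, P(187) → 372
Q sits 3 levels below the root, so its codeword is 3 bits.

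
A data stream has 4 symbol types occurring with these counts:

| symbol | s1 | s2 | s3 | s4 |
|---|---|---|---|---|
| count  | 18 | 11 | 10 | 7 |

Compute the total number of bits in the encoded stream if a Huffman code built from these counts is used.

91

Build the Huffman tree bottom-up:
merge s4(7) and s3(10): 17
merge s2(11) and 17: 28
merge s1(18) and 28: 46
Each symbol's bit-cost is frequency × depth; summing gives 91 bits (equivalently 17 + 28 + 46).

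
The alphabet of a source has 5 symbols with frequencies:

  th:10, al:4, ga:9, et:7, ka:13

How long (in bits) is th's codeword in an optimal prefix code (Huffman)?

Repeatedly merge the two smallest:
al(4) + et(7) → 11
ga(9) + th(10) → 19
11 + ka(13) → 24
19 + 24 → 43
The subtree containing th is merged 2 times, so code length = 2.

2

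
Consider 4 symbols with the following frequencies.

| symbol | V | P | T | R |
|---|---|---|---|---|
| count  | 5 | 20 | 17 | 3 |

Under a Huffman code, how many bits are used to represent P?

Huffman merges, smallest pair first:
R(3) + V(5) → 8
8 + T(17) → 25
P(20) + 25 → 45
P sits one level below the root: a 1-bit codeword.

1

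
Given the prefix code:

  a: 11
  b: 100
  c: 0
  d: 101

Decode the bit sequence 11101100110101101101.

Read left to right; each codeword is recognised as soon as it completes (prefix code):
  11→a | 101→d | 100→b | 11→a | 0→c | 101→d | 101→d | 101→d
Decoded message: adbacddd

adbacddd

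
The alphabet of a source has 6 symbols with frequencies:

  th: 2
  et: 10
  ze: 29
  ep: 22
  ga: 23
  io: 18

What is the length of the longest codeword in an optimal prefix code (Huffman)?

Merge the two lowest-weight nodes at each step:
th(2) + et(10) → 12
12 + io(18) → 30
ep(22) + ga(23) → 45
ze(29) + 30 → 59
45 + 59 → 104
The first pair merged (th, et) ends up deepest, at depth 4.

4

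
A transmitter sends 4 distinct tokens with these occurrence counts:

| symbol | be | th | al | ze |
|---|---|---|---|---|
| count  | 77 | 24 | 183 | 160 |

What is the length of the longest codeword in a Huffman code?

3

Merge the two lowest-weight nodes at each step:
merge th(24) and be(77): 101
merge 101 and ze(160): 261
merge al(183) and 261: 444
The rarest symbols sit at the bottom; the longest codeword is 3 bits.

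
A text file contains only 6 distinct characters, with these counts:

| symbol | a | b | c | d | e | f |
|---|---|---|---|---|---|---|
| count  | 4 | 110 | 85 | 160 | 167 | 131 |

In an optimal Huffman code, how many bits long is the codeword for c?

4

Repeatedly merge the two smallest:
a(4) + c(85) → 89
89 + b(110) → 199
f(131) + d(160) → 291
e(167) + 199 → 366
291 + 366 → 657
c's leaf is at depth 4, giving a 4-bit codeword.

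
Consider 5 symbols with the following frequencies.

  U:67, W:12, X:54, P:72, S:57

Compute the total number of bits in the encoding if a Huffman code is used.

590

Build the Huffman tree bottom-up:
combine W(12), X(54) → 66
combine S(57), 66 → 123
combine U(67), P(72) → 139
combine 123, 139 → 262
Total encoded bits = sum of merged weights = 66 + 123 + 139 + 262 = 590.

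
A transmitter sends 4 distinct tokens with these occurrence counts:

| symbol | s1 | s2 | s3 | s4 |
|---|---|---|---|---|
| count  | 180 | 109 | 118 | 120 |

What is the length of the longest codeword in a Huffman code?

Merge the two lowest-weight nodes at each step:
merge s2(109) and s3(118): 227
merge s4(120) and s1(180): 300
merge 227 and 300: 527
The rarest symbols sit at the bottom; the longest codeword is 2 bits.

2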